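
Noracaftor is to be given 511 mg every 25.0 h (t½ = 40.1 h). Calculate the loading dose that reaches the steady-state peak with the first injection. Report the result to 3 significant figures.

1460 mg

k = ln 2 / 40.1 = 0.01729 h⁻¹
Accumulation ratio R = 1 / (1 − e^(−kτ)) = 1 / (1 − e^(−0.01729×25.0)) = 1 / (1 − 0.6491) = 2.850
Loading dose = maintenance dose × R = 511 × 2.850 ≈ 1460 mg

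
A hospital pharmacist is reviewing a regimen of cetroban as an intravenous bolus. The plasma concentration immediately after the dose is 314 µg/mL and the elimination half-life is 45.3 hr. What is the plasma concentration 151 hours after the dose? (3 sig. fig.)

k = ln 2 / 45.3 = 0.01530 hr⁻¹
C(t) = C₀ e^(−kt) = 314 × e^(−0.01530 × 151) = 314 × e^(−2.310) = 314 × 0.09921 ≈ 31.2 µg/mL

31.2 µg/mL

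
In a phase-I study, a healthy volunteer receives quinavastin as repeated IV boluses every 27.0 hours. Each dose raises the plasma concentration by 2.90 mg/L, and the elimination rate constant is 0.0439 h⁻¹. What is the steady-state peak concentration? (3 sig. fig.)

Fraction remaining after one interval: e^(−kτ) = e^(−0.04390 × 27.0) = 0.3057
R = 1 / (1 − 0.3057) = 1.440
Css,max = 2.90 × 1.440 ≈ 4.18 mg/L

4.18 mg/L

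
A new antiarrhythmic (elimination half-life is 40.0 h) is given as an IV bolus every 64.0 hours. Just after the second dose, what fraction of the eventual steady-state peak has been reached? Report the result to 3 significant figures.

0.891

k = ln 2 / 40.0 = 0.01733 h⁻¹
f_n = 1 − e^(−nkτ) = 1 − e^(−2 × 0.01733 × 64.0) = 1 − e^(−2.218) = 1 − 0.1088 ≈ 0.891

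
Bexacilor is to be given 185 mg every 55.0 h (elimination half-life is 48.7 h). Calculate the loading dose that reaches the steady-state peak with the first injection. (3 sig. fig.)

341 mg

k = ln 2 / 48.7 = 0.01423 h⁻¹
Accumulation ratio R = 1 / (1 − e^(−kτ)) = 1 / (1 − e^(−0.01423×55.0)) = 1 / (1 − 0.4571) = 1.842
Loading dose = maintenance dose × R = 185 × 1.842 ≈ 341 mg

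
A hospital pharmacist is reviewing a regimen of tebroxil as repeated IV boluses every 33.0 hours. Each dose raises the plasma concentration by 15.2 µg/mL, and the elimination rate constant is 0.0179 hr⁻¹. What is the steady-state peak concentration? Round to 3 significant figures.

Fraction remaining after one interval: e^(−kτ) = e^(−0.01790 × 33.0) = 0.5539
R = 1 / (1 − 0.5539) = 2.242
Css,max = 15.2 × 2.242 ≈ 34.1 µg/mL

34.1 µg/mL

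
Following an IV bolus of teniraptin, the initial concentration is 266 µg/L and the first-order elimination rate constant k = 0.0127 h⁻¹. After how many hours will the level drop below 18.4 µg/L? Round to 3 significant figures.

210 hours

C(t) = C₀ e^(−kt)  ⇒  t = ln(C₀/C) / k
t = ln(266/18.4) / 0.01270 = 2.671 / 0.01270 ≈ 210 hours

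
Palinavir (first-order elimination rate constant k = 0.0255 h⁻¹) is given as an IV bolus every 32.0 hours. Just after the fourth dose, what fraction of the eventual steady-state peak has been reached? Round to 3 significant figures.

f_n = 1 − e^(−nkτ) = 1 − e^(−4 × 0.02550 × 32.0) = 1 − e^(−3.264) = 1 − 0.03824 ≈ 0.962

0.962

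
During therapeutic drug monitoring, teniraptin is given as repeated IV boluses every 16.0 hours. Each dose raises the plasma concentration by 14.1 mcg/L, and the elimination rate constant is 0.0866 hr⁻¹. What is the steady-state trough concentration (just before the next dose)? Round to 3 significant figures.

Fraction remaining after one interval: e^(−kτ) = e^(−0.08660 × 16.0) = 0.2502
R = 1 / (1 − 0.2502) = 1.334
Css,max = 14.1 × 1.334 = 18.80 mcg/L
Css,min = Css,max × e^(−kτ) = 18.80 × 0.2502 ≈ 4.70 mcg/L

4.70 mcg/L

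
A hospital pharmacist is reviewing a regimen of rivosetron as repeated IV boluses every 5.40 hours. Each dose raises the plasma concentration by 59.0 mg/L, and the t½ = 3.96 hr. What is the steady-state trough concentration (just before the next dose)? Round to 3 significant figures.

37.5 mg/L

k = ln 2 / 3.96 = 0.1750 hr⁻¹
Fraction remaining after one interval: e^(−kτ) = e^(−0.1750 × 5.40) = 0.3886
R = 1 / (1 − 0.3886) = 1.636
Css,max = 59.0 × 1.636 = 96.50 mg/L
Css,min = Css,max × e^(−kτ) = 96.50 × 0.3886 ≈ 37.5 mg/L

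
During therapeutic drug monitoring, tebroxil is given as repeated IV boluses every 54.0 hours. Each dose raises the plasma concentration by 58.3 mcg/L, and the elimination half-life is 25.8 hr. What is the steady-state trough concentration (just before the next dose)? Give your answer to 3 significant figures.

k = ln 2 / 25.8 = 0.02687 hr⁻¹
Fraction remaining after one interval: e^(−kτ) = e^(−0.02687 × 54.0) = 0.2344
R = 1 / (1 − 0.2344) = 1.306
Css,max = 58.3 × 1.306 = 76.15 mcg/L
Css,min = Css,max × e^(−kτ) = 76.15 × 0.2344 ≈ 17.8 mcg/L

17.8 mcg/L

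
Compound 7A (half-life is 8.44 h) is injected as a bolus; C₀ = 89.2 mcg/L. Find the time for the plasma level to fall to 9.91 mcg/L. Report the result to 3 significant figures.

k = ln 2 / 8.44 = 0.08213 h⁻¹
C(t) = C₀ e^(−kt)  ⇒  t = ln(C₀/C) / k
t = ln(89.2/9.91) / 0.08213 = 2.197 / 0.08213 ≈ 26.8 hours

26.8 hours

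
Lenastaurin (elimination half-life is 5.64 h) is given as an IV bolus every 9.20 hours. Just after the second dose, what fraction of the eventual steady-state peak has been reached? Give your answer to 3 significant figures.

k = ln 2 / 5.64 = 0.1229 h⁻¹
f_n = 1 − e^(−nkτ) = 1 − e^(−2 × 0.1229 × 9.20) = 1 − e^(−2.261) = 1 − 0.1042 ≈ 0.896

0.896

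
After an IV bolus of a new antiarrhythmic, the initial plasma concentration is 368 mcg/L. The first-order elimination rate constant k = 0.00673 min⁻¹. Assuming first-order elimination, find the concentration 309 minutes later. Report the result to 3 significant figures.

C(t) = C₀ e^(−kt) = 368 × e^(−0.006730 × 309) = 368 × e^(−2.080) = 368 × 0.1250 ≈ 46.0 mcg/L

46.0 mcg/L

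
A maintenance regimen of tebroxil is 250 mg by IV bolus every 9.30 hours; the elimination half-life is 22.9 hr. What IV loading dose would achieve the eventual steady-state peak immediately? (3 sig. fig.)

k = ln 2 / 22.9 = 0.03027 hr⁻¹
Accumulation ratio R = 1 / (1 − e^(−kτ)) = 1 / (1 − e^(−0.03027×9.30)) = 1 / (1 − 0.7547) = 4.076
Loading dose = maintenance dose × R = 250 × 4.076 ≈ 1020 mg

1020 mg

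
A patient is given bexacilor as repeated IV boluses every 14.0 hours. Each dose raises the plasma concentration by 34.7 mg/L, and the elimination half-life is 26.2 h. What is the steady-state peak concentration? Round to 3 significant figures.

k = ln 2 / 26.2 = 0.02646 h⁻¹
Fraction remaining after one interval: e^(−kτ) = e^(−0.02646 × 14.0) = 0.6905
R = 1 / (1 − 0.6905) = 3.231
Css,max = 34.7 × 3.231 ≈ 112 mg/L

112 mg/L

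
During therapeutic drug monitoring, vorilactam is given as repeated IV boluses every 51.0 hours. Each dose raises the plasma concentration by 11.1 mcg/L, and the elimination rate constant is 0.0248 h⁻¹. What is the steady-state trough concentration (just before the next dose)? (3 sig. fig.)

4.37 mcg/L

Fraction remaining after one interval: e^(−kτ) = e^(−0.02480 × 51.0) = 0.2823
R = 1 / (1 − 0.2823) = 1.393
Css,max = 11.1 × 1.393 = 15.47 mcg/L
Css,min = Css,max × e^(−kτ) = 15.47 × 0.2823 ≈ 4.37 mcg/L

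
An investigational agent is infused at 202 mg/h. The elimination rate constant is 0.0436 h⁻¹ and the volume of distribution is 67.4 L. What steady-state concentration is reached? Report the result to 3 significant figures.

CL = k · V = 0.0436 × 67.4 = 2.939 L/h
Css = rate / CL = 202 / 2.939 ≈ 68.7 µg/mL

68.7 µg/mL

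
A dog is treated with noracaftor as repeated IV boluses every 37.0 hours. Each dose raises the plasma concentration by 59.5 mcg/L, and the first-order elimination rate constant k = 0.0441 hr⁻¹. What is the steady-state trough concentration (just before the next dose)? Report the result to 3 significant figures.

14.5 mcg/L

Fraction remaining after one interval: e^(−kτ) = e^(−0.04410 × 37.0) = 0.1956
R = 1 / (1 − 0.1956) = 1.243
Css,max = 59.5 × 1.243 = 73.97 mcg/L
Css,min = Css,max × e^(−kτ) = 73.97 × 0.1956 ≈ 14.5 mcg/L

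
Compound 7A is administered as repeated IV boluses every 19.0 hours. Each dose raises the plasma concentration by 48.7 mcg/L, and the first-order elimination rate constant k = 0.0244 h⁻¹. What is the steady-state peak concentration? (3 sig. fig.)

131 mcg/L

Fraction remaining after one interval: e^(−kτ) = e^(−0.02440 × 19.0) = 0.6290
R = 1 / (1 − 0.6290) = 2.696
Css,max = 48.7 × 2.696 ≈ 131 mcg/L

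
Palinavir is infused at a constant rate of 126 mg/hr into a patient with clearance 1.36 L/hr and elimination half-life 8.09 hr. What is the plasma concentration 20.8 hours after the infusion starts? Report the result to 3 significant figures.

77.1 µg/mL

Css = rate / CL = 126 / 1.36 = 92.65 µg/mL
k = ln 2 / 8.09 = 0.08568 hr⁻¹
C(t) = Css (1 − e^(−kt)) = 92.65 × (1 − e^(−1.782)) = 92.65 × 0.8317 ≈ 77.1 µg/mL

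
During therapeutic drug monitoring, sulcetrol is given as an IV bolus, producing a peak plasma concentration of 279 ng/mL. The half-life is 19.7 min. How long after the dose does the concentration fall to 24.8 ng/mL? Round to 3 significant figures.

68.8 minutes

k = ln 2 / 19.7 = 0.03519 min⁻¹
C(t) = C₀ e^(−kt)  ⇒  t = ln(C₀/C) / k
t = ln(279/24.8) / 0.03519 = 2.420 / 0.03519 ≈ 68.8 minutes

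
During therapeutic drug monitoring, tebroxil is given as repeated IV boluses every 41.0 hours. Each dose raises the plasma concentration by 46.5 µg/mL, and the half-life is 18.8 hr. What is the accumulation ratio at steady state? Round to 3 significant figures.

k = ln 2 / 18.8 = 0.03687 hr⁻¹
Fraction remaining after one interval: e^(−kτ) = e^(−0.03687 × 41.0) = 0.2205
R = 1 / (1 − 0.2205) = 1 / 0.7795 ≈ 1.28

1.28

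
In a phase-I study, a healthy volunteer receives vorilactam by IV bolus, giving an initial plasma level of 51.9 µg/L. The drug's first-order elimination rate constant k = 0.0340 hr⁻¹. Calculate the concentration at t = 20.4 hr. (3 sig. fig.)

C(t) = C₀ e^(−kt) = 51.9 × e^(−0.03400 × 20.4) = 51.9 × e^(−0.6936) = 51.9 × 0.4998 ≈ 25.9 µg/L

25.9 µg/L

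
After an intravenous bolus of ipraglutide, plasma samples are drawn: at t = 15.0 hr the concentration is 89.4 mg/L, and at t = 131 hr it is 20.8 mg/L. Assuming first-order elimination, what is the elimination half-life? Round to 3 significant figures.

55.1 hours

k = ln(C₁/C₂) / (t₂ − t₁) = ln(89.4/20.8) / (131 − 15.0)
  = 1.458 / 116.0 = 0.01257 hr⁻¹
t½ = ln 2 / k = ln 2 / 0.01257 ≈ 55.1 hours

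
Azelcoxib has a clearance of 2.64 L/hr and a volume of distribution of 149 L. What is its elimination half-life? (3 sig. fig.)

39.1 hours

k = CL / V = 2.64 / 149 = 0.01772 hr⁻¹
t½ = ln 2 / k = ln 2 / 0.01772 ≈ 39.1 hours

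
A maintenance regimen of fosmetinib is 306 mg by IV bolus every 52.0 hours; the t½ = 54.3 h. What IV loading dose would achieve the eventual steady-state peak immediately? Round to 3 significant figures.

631 mg

k = ln 2 / 54.3 = 0.01277 h⁻¹
Accumulation ratio R = 1 / (1 − e^(−kτ)) = 1 / (1 − e^(−0.01277×52.0)) = 1 / (1 − 0.5149) = 2.061
Loading dose = maintenance dose × R = 306 × 2.061 ≈ 631 mg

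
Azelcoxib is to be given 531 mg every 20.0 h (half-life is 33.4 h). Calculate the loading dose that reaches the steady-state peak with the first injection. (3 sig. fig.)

k = ln 2 / 33.4 = 0.02075 h⁻¹
Accumulation ratio R = 1 / (1 − e^(−kτ)) = 1 / (1 − e^(−0.02075×20.0)) = 1 / (1 − 0.6603) = 2.944
Loading dose = maintenance dose × R = 531 × 2.944 ≈ 1560 mg

1560 mg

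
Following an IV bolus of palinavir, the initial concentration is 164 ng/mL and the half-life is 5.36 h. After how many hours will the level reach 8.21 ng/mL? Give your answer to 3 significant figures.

k = ln 2 / 5.36 = 0.1293 h⁻¹
C(t) = C₀ e^(−kt)  ⇒  t = ln(C₀/C) / k
t = ln(164/8.21) / 0.1293 = 2.995 / 0.1293 ≈ 23.2 hours

23.2 hours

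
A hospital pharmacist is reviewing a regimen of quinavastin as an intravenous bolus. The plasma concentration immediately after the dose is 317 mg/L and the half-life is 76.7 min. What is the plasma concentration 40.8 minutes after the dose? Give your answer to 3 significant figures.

219 mg/L

k = ln 2 / 76.7 = 0.009037 min⁻¹
40.8 min is 0.5319 half-lives, so C = 317 × (1/2)^0.5319 = 317 × 0.6916 ≈ 219 mg/L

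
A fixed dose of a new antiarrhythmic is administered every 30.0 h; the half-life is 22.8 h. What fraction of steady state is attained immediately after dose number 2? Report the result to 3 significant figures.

0.839

k = ln 2 / 22.8 = 0.03040 h⁻¹
f_n = 1 − e^(−nkτ) = 1 − e^(−2 × 0.03040 × 30.0) = 1 − e^(−1.824) = 1 − 0.1614 ≈ 0.839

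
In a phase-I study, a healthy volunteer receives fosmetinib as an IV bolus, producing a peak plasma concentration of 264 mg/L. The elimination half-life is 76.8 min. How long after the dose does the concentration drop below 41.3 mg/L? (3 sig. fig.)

206 minutes

k = ln 2 / 76.8 = 0.009025 min⁻¹
C(t) = C₀ e^(−kt)  ⇒  t = ln(C₀/C) / k
t = ln(264/41.3) / 0.009025 = 1.855 / 0.009025 ≈ 206 minutes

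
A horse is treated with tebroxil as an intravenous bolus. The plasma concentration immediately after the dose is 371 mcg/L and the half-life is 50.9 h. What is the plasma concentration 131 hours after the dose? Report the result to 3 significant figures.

62.3 mcg/L

k = ln 2 / 50.9 = 0.01362 h⁻¹
131 h is 2.574 half-lives, so C = 371 × (1/2)^2.574 = 371 × 0.1680 ≈ 62.3 mcg/L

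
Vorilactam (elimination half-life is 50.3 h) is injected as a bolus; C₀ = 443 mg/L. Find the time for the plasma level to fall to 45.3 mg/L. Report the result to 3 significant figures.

165 hours

k = ln 2 / 50.3 = 0.01378 h⁻¹
C(t) = C₀ e^(−kt)  ⇒  t = ln(C₀/C) / k
t = ln(443/45.3) / 0.01378 = 2.280 / 0.01378 ≈ 165 hours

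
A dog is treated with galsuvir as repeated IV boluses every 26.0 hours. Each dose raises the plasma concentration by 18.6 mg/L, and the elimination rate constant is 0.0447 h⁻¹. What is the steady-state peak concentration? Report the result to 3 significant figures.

27.1 mg/L

Fraction remaining after one interval: e^(−kτ) = e^(−0.04470 × 26.0) = 0.3128
R = 1 / (1 − 0.3128) = 1.455
Css,max = 18.6 × 1.455 ≈ 27.1 mg/L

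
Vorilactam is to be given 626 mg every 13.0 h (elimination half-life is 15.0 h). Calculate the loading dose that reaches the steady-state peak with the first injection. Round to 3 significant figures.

k = ln 2 / 15.0 = 0.04621 h⁻¹
Accumulation ratio R = 1 / (1 − e^(−kτ)) = 1 / (1 − e^(−0.04621×13.0)) = 1 / (1 − 0.5484) = 2.214
Loading dose = maintenance dose × R = 626 × 2.214 ≈ 1390 mg

1390 mg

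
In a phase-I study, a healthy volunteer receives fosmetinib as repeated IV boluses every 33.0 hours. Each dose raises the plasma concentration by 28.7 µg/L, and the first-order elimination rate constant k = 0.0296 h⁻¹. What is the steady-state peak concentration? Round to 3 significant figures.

Fraction remaining after one interval: e^(−kτ) = e^(−0.02960 × 33.0) = 0.3765
R = 1 / (1 − 0.3765) = 1.604
Css,max = 28.7 × 1.604 ≈ 46.0 µg/L

46.0 µg/L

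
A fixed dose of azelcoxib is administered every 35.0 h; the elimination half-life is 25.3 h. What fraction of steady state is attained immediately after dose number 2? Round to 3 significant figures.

0.853

k = ln 2 / 25.3 = 0.02740 h⁻¹
f_n = 1 − e^(−nkτ) = 1 − e^(−2 × 0.02740 × 35.0) = 1 − e^(−1.918) = 1 − 0.1469 ≈ 0.853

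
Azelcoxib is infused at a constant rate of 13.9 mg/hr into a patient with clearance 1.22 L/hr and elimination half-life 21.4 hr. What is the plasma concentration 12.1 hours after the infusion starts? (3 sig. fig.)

3.69 µg/mL

Css = rate / CL = 13.9 / 1.22 = 11.39 µg/mL
k = ln 2 / 21.4 = 0.03239 hr⁻¹
C(t) = Css (1 − e^(−kt)) = 11.39 × (1 − e^(−0.3919)) = 11.39 × 0.3242 ≈ 3.69 µg/mL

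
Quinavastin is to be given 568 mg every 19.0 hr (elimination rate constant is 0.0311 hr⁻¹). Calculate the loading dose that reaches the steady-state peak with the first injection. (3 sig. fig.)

Accumulation ratio R = 1 / (1 − e^(−kτ)) = 1 / (1 − e^(−0.03110×19.0)) = 1 / (1 − 0.5538) = 2.241
Loading dose = maintenance dose × R = 568 × 2.241 ≈ 1270 mg

1270 mg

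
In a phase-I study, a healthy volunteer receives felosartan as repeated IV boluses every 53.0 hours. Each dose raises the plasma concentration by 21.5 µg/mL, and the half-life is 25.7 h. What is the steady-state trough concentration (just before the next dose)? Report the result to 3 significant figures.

k = ln 2 / 25.7 = 0.02697 h⁻¹
Fraction remaining after one interval: e^(−kτ) = e^(−0.02697 × 53.0) = 0.2394
R = 1 / (1 − 0.2394) = 1.315
Css,max = 21.5 × 1.315 = 28.27 µg/mL
Css,min = Css,max × e^(−kτ) = 28.27 × 0.2394 ≈ 6.77 µg/mL

6.77 µg/mL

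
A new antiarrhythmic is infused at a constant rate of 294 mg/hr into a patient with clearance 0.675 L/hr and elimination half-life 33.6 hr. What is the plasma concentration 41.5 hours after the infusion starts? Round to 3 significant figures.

251 µg/mL

Css = rate / CL = 294 / 0.675 = 435.6 µg/mL
k = ln 2 / 33.6 = 0.02063 hr⁻¹
C(t) = Css (1 − e^(−kt)) = 435.6 × (1 − e^(−0.8561)) = 435.6 × 0.5752 ≈ 251 µg/mL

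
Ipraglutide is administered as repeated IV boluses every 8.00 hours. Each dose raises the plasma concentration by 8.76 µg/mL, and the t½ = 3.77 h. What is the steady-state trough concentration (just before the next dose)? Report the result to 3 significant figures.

k = ln 2 / 3.77 = 0.1839 h⁻¹
Fraction remaining after one interval: e^(−kτ) = e^(−0.1839 × 8.00) = 0.2297
R = 1 / (1 − 0.2297) = 1.298
Css,max = 8.76 × 1.298 = 11.37 µg/mL
Css,min = Css,max × e^(−kτ) = 11.37 × 0.2297 ≈ 2.61 µg/mL

2.61 µg/mL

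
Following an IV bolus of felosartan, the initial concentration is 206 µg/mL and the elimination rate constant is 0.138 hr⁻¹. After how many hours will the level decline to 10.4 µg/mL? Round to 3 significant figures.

21.6 hours

C(t) = C₀ e^(−kt)  ⇒  t = ln(C₀/C) / k
t = ln(206/10.4) / 0.1380 = 2.986 / 0.1380 ≈ 21.6 hours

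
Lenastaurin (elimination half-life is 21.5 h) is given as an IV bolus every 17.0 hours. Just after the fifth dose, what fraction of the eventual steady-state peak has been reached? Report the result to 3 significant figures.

0.935

k = ln 2 / 21.5 = 0.03224 h⁻¹
f_n = 1 − e^(−nkτ) = 1 − e^(−5 × 0.03224 × 17.0) = 1 − e^(−2.740) = 1 − 0.06455 ≈ 0.935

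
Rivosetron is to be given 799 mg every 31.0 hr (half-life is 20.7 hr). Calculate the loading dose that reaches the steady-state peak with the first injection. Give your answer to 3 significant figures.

k = ln 2 / 20.7 = 0.03349 hr⁻¹
Accumulation ratio R = 1 / (1 − e^(−kτ)) = 1 / (1 − e^(−0.03349×31.0)) = 1 / (1 − 0.3541) = 1.548
Loading dose = maintenance dose × R = 799 × 1.548 ≈ 1240 mg

1240 mg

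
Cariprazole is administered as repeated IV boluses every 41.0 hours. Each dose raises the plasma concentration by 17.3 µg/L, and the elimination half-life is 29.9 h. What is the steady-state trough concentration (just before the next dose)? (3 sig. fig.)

10.9 µg/L

k = ln 2 / 29.9 = 0.02318 h⁻¹
Fraction remaining after one interval: e^(−kτ) = e^(−0.02318 × 41.0) = 0.3866
R = 1 / (1 − 0.3866) = 1.630
Css,max = 17.3 × 1.630 = 28.20 µg/L
Css,min = Css,max × e^(−kτ) = 28.20 × 0.3866 ≈ 10.9 µg/L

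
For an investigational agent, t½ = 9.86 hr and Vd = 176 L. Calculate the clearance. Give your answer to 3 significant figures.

k = ln 2 / t½ = ln 2 / 9.86 = 0.07030 hr⁻¹
CL = k · V = 0.07030 × 176 ≈ 12.4 L/hr

12.4 L/hr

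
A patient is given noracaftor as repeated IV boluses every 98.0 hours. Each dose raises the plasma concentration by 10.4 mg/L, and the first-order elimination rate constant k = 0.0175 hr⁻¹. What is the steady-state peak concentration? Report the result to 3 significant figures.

Fraction remaining after one interval: e^(−kτ) = e^(−0.01750 × 98.0) = 0.1800
R = 1 / (1 − 0.1800) = 1.219
Css,max = 10.4 × 1.219 ≈ 12.7 mg/L

12.7 mg/L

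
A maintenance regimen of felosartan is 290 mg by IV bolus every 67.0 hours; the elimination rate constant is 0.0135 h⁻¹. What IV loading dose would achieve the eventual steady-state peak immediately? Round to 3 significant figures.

Accumulation ratio R = 1 / (1 − e^(−kτ)) = 1 / (1 − e^(−0.01350×67.0)) = 1 / (1 − 0.4047) = 1.680
Loading dose = maintenance dose × R = 290 × 1.680 ≈ 487 mg

487 mg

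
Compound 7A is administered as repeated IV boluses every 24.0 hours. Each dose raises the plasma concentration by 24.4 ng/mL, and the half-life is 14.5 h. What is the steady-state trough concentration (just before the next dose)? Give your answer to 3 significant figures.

k = ln 2 / 14.5 = 0.04780 h⁻¹
Fraction remaining after one interval: e^(−kτ) = e^(−0.04780 × 24.0) = 0.3175
R = 1 / (1 − 0.3175) = 1.465
Css,max = 24.4 × 1.465 = 35.75 ng/mL
Css,min = Css,max × e^(−kτ) = 35.75 × 0.3175 ≈ 11.4 ng/mL

11.4 ng/mL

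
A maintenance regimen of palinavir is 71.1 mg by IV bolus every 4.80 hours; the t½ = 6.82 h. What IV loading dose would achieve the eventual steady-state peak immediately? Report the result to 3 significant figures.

184 mg

k = ln 2 / 6.82 = 0.1016 h⁻¹
Accumulation ratio R = 1 / (1 − e^(−kτ)) = 1 / (1 − e^(−0.1016×4.80)) = 1 / (1 − 0.6139) = 2.590
Loading dose = maintenance dose × R = 71.1 × 2.590 ≈ 184 mg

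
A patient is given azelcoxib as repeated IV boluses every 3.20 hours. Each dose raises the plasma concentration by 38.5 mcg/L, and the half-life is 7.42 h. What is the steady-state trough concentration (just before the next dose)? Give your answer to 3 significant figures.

110 mcg/L

k = ln 2 / 7.42 = 0.09342 h⁻¹
Fraction remaining after one interval: e^(−kτ) = e^(−0.09342 × 3.20) = 0.7416
R = 1 / (1 − 0.7416) = 3.870
Css,max = 38.5 × 3.870 = 149.0 mcg/L
Css,min = Css,max × e^(−kτ) = 149.0 × 0.7416 ≈ 110 mcg/L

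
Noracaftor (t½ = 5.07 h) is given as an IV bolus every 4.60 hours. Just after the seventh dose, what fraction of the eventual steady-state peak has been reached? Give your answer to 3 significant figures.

0.988

k = ln 2 / 5.07 = 0.1367 h⁻¹
f_n = 1 − e^(−nkτ) = 1 − e^(−7 × 0.1367 × 4.60) = 1 − e^(−4.402) = 1 − 0.01225 ≈ 0.988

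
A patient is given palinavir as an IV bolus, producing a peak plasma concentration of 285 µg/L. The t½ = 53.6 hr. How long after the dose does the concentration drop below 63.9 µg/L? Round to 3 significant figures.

k = ln 2 / 53.6 = 0.01293 hr⁻¹
C(t) = C₀ e^(−kt)  ⇒  t = ln(C₀/C) / k
t = ln(285/63.9) / 0.01293 = 1.495 / 0.01293 ≈ 116 hours

116 hours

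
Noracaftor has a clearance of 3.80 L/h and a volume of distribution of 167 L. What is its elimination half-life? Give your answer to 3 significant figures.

30.5 hours

k = CL / V = 3.80 / 167 = 0.02275 h⁻¹
t½ = ln 2 / k = ln 2 / 0.02275 ≈ 30.5 hours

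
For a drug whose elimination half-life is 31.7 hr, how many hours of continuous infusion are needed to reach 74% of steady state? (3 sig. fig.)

61.6 hours

k = ln 2 / 31.7 = 0.02187 hr⁻¹
f = 1 − e^(−kt)  ⇒  t = −ln(1 − f) / k
t = −ln(1 − 0.74) / 0.02187 = 1.347 / 0.02187 ≈ 61.6 hours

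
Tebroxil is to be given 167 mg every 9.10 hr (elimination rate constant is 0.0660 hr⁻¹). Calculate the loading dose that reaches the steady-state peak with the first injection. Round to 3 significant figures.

370 mg

Accumulation ratio R = 1 / (1 − e^(−kτ)) = 1 / (1 − e^(−0.06600×9.10)) = 1 / (1 − 0.5485) = 2.215
Loading dose = maintenance dose × R = 167 × 2.215 ≈ 370 mg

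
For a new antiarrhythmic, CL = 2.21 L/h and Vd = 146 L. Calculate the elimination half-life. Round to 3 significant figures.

k = CL / V = 2.21 / 146 = 0.01514 h⁻¹
t½ = ln 2 / k = ln 2 / 0.01514 ≈ 45.8 hours

45.8 hours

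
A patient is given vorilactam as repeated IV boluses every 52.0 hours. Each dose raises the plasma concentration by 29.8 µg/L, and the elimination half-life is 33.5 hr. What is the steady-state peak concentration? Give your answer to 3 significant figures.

k = ln 2 / 33.5 = 0.02069 hr⁻¹
Fraction remaining after one interval: e^(−kτ) = e^(−0.02069 × 52.0) = 0.3410
R = 1 / (1 − 0.3410) = 1.517
Css,max = 29.8 × 1.517 ≈ 45.2 µg/L

45.2 µg/L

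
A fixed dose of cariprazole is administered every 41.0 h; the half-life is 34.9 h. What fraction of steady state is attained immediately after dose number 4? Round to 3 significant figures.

k = ln 2 / 34.9 = 0.01986 h⁻¹
f_n = 1 − e^(−nkτ) = 1 − e^(−4 × 0.01986 × 41.0) = 1 − e^(−3.257) = 1 − 0.03850 ≈ 0.962

0.962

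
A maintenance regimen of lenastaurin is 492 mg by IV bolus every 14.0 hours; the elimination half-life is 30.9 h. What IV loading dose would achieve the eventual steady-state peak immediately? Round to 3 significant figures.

1830 mg

k = ln 2 / 30.9 = 0.02243 h⁻¹
Accumulation ratio R = 1 / (1 − e^(−kτ)) = 1 / (1 − e^(−0.02243×14.0)) = 1 / (1 − 0.7305) = 3.710
Loading dose = maintenance dose × R = 492 × 3.710 ≈ 1830 mg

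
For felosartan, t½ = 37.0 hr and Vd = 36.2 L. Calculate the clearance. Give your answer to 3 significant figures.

k = ln 2 / t½ = ln 2 / 37.0 = 0.01873 hr⁻¹
CL = k · V = 0.01873 × 36.2 ≈ 0.678 L/hr

0.678 L/hr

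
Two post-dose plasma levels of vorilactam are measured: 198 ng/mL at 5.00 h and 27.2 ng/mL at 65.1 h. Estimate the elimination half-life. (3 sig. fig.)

21.0 hours

k = ln(C₁/C₂) / (t₂ − t₁) = ln(198/27.2) / (65.1 − 5.00)
  = 1.985 / 60.10 = 0.03303 h⁻¹
t½ = ln 2 / k = ln 2 / 0.03303 ≈ 21.0 hours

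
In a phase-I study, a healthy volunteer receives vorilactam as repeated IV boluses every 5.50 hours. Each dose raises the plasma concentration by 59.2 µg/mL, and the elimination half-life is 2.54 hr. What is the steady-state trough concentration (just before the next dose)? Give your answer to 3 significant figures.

17.0 µg/mL

k = ln 2 / 2.54 = 0.2729 hr⁻¹
Fraction remaining after one interval: e^(−kτ) = e^(−0.2729 × 5.50) = 0.2229
R = 1 / (1 − 0.2229) = 1.287
Css,max = 59.2 × 1.287 = 76.18 µg/mL
Css,min = Css,max × e^(−kτ) = 76.18 × 0.2229 ≈ 17.0 µg/mL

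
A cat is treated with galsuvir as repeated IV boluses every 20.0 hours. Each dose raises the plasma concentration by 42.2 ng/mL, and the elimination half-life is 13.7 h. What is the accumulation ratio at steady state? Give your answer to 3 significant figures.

1.57

k = ln 2 / 13.7 = 0.05059 h⁻¹
Fraction remaining after one interval: e^(−kτ) = e^(−0.05059 × 20.0) = 0.3635
R = 1 / (1 − 0.3635) = 1 / 0.6365 ≈ 1.57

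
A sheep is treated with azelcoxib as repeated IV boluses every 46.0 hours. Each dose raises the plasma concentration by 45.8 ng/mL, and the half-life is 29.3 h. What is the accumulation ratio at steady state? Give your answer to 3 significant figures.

1.51

k = ln 2 / 29.3 = 0.02366 h⁻¹
Fraction remaining after one interval: e^(−kτ) = e^(−0.02366 × 46.0) = 0.3368
R = 1 / (1 − 0.3368) = 1 / 0.6632 ≈ 1.51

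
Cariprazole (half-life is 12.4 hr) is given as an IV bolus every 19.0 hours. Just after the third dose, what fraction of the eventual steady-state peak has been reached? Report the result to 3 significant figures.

k = ln 2 / 12.4 = 0.05590 hr⁻¹
f_n = 1 − e^(−nkτ) = 1 − e^(−3 × 0.05590 × 19.0) = 1 − e^(−3.186) = 1 − 0.04133 ≈ 0.959

0.959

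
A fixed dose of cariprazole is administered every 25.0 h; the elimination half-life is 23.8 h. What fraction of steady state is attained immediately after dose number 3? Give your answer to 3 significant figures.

0.887

k = ln 2 / 23.8 = 0.02912 h⁻¹
f_n = 1 − e^(−nkτ) = 1 − e^(−3 × 0.02912 × 25.0) = 1 − e^(−2.184) = 1 − 0.1126 ≈ 0.887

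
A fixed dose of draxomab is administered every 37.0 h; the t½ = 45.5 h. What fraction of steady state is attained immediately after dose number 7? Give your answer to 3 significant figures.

0.981

k = ln 2 / 45.5 = 0.01523 h⁻¹
f_n = 1 − e^(−nkτ) = 1 − e^(−7 × 0.01523 × 37.0) = 1 − e^(−3.946) = 1 − 0.01934 ≈ 0.981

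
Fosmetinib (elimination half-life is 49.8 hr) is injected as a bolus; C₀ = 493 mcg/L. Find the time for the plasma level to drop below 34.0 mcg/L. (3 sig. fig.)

k = ln 2 / 49.8 = 0.01392 hr⁻¹
C(t) = C₀ e^(−kt)  ⇒  t = ln(C₀/C) / k
t = ln(493/34.0) / 0.01392 = 2.674 / 0.01392 ≈ 192 hours

192 hours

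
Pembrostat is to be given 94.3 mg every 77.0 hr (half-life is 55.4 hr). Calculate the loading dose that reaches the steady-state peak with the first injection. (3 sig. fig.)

k = ln 2 / 55.4 = 0.01251 hr⁻¹
Accumulation ratio R = 1 / (1 − e^(−kτ)) = 1 / (1 − e^(−0.01251×77.0)) = 1 / (1 − 0.3816) = 1.617
Loading dose = maintenance dose × R = 94.3 × 1.617 ≈ 152 mg

152 mg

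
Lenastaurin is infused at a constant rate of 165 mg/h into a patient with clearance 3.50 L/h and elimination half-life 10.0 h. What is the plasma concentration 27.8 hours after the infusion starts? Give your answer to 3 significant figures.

Css = rate / CL = 165 / 3.50 = 47.14 mg/L
k = ln 2 / 10.0 = 0.06931 h⁻¹
C(t) = Css (1 − e^(−kt)) = 47.14 × (1 − e^(−1.927)) = 47.14 × 0.8544 ≈ 40.3 mg/L

40.3 mg/L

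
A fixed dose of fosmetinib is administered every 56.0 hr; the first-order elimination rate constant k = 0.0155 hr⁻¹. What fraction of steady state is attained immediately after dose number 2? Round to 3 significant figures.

0.824

f_n = 1 − e^(−nkτ) = 1 − e^(−2 × 0.01550 × 56.0) = 1 − e^(−1.736) = 1 − 0.1762 ≈ 0.824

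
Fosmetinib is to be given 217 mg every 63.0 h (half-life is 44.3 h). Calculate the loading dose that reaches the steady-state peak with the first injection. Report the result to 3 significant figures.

346 mg

k = ln 2 / 44.3 = 0.01565 h⁻¹
Accumulation ratio R = 1 / (1 − e^(−kτ)) = 1 / (1 − e^(−0.01565×63.0)) = 1 / (1 − 0.3732) = 1.595
Loading dose = maintenance dose × R = 217 × 1.595 ≈ 346 mg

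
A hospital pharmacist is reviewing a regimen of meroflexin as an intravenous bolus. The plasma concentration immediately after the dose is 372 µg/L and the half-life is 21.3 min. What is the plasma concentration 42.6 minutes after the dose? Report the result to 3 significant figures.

k = ln 2 / 21.3 = 0.03254 min⁻¹
C(t) = C₀ e^(−kt) = 372 × e^(−0.03254 × 42.6) = 372 × e^(−1.386) = 372 × 0.2500 ≈ 93.0 µg/L

93.0 µg/L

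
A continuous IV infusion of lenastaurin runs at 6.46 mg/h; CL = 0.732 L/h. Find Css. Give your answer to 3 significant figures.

8.83 µg/mL

Css = infusion rate / CL = 6.46 / 0.732 ≈ 8.83 µg/mL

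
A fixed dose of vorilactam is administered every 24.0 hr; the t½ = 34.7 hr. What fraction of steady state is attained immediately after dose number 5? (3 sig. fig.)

k = ln 2 / 34.7 = 0.01998 hr⁻¹
f_n = 1 − e^(−nkτ) = 1 − e^(−5 × 0.01998 × 24.0) = 1 − e^(−2.397) = 1 − 0.09099 ≈ 0.909

0.909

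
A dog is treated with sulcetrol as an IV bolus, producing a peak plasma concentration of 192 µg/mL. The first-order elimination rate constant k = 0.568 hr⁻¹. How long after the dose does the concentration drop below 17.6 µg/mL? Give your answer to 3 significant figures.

4.21 hours

C(t) = C₀ e^(−kt)  ⇒  t = ln(C₀/C) / k
t = ln(192/17.6) / 0.5680 = 2.390 / 0.5680 ≈ 4.21 hours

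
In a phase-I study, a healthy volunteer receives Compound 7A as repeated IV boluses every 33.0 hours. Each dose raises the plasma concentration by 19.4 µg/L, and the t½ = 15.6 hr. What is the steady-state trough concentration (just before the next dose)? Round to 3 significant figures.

5.82 µg/L

k = ln 2 / 15.6 = 0.04443 hr⁻¹
Fraction remaining after one interval: e^(−kτ) = e^(−0.04443 × 33.0) = 0.2308
R = 1 / (1 − 0.2308) = 1.300
Css,max = 19.4 × 1.300 = 25.22 µg/L
Css,min = Css,max × e^(−kτ) = 25.22 × 0.2308 ≈ 5.82 µg/L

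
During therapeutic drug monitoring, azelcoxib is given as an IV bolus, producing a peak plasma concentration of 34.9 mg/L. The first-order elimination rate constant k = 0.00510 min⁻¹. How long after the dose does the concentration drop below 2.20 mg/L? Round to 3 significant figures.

542 minutes

C(t) = C₀ e^(−kt)  ⇒  t = ln(C₀/C) / k
t = ln(34.9/2.20) / 0.005100 = 2.764 / 0.005100 ≈ 542 minutes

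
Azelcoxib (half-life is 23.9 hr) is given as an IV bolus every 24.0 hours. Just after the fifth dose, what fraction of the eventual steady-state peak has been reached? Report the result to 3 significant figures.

0.969

k = ln 2 / 23.9 = 0.02900 hr⁻¹
f_n = 1 − e^(−nkτ) = 1 − e^(−5 × 0.02900 × 24.0) = 1 − e^(−3.480) = 1 − 0.03080 ≈ 0.969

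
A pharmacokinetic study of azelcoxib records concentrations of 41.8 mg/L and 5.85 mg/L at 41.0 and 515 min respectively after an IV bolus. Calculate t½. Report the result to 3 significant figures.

k = ln(C₁/C₂) / (t₂ − t₁) = ln(41.8/5.85) / (515 − 41.0)
  = 1.966 / 474.0 = 0.004149 min⁻¹
t½ = ln 2 / k = ln 2 / 0.004149 ≈ 167 minutes

167 minutes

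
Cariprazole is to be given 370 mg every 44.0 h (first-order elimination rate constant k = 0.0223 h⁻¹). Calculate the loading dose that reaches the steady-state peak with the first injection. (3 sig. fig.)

592 mg

Accumulation ratio R = 1 / (1 − e^(−kτ)) = 1 / (1 − e^(−0.02230×44.0)) = 1 / (1 − 0.3749) = 1.600
Loading dose = maintenance dose × R = 370 × 1.600 ≈ 592 mg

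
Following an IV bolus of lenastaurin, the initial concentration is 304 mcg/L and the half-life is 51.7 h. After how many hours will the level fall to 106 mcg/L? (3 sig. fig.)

78.6 hours

k = ln 2 / 51.7 = 0.01341 h⁻¹
C(t) = C₀ e^(−kt)  ⇒  t = ln(C₀/C) / k
t = ln(304/106) / 0.01341 = 1.054 / 0.01341 ≈ 78.6 hours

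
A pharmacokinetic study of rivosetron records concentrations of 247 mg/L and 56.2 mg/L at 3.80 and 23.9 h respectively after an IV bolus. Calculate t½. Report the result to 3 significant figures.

9.41 hours

k = ln(C₁/C₂) / (t₂ − t₁) = ln(247/56.2) / (23.9 − 3.80)
  = 1.480 / 20.10 = 0.07366 h⁻¹
t½ = ln 2 / k = ln 2 / 0.07366 ≈ 9.41 hours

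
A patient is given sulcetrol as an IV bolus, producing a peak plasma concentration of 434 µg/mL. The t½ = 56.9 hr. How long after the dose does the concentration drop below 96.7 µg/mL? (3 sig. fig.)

k = ln 2 / 56.9 = 0.01218 hr⁻¹
C(t) = C₀ e^(−kt)  ⇒  t = ln(C₀/C) / k
t = ln(434/96.7) / 0.01218 = 1.501 / 0.01218 ≈ 123 hours

123 hours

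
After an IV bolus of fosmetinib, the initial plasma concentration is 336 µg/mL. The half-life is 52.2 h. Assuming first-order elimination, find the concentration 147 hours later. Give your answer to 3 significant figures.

k = ln 2 / 52.2 = 0.01328 h⁻¹
C(t) = C₀ e^(−kt) = 336 × e^(−0.01328 × 147) = 336 × e^(−1.952) = 336 × 0.1420 ≈ 47.7 µg/mL

47.7 µg/mL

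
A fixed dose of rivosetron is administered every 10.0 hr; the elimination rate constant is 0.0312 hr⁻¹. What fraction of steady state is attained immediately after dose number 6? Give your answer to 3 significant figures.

0.846

f_n = 1 − e^(−nkτ) = 1 − e^(−6 × 0.03120 × 10.0) = 1 − e^(−1.872) = 1 − 0.1538 ≈ 0.846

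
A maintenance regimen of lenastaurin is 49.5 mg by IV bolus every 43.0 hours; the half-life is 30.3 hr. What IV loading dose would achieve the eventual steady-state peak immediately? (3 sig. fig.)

79.1 mg

k = ln 2 / 30.3 = 0.02288 hr⁻¹
Accumulation ratio R = 1 / (1 − e^(−kτ)) = 1 / (1 − e^(−0.02288×43.0)) = 1 / (1 − 0.3739) = 1.597
Loading dose = maintenance dose × R = 49.5 × 1.597 ≈ 79.1 mg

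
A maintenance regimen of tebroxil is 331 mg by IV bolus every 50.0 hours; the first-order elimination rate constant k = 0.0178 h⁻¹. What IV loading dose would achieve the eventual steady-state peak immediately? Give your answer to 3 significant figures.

Accumulation ratio R = 1 / (1 − e^(−kτ)) = 1 / (1 − e^(−0.01780×50.0)) = 1 / (1 − 0.4107) = 1.697
Loading dose = maintenance dose × R = 331 × 1.697 ≈ 562 mg

562 mg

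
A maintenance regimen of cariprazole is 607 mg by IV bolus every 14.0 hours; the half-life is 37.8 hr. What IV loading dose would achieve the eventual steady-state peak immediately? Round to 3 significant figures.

k = ln 2 / 37.8 = 0.01834 hr⁻¹
Accumulation ratio R = 1 / (1 − e^(−kτ)) = 1 / (1 − e^(−0.01834×14.0)) = 1 / (1 − 0.7736) = 4.417
Loading dose = maintenance dose × R = 607 × 4.417 ≈ 2680 mg

2680 mg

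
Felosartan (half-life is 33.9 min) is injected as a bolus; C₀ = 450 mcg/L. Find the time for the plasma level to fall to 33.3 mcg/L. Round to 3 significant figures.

127 minutes

k = ln 2 / 33.9 = 0.02045 min⁻¹
C(t) = C₀ e^(−kt)  ⇒  t = ln(C₀/C) / k
t = ln(450/33.3) / 0.02045 = 2.604 / 0.02045 ≈ 127 minutes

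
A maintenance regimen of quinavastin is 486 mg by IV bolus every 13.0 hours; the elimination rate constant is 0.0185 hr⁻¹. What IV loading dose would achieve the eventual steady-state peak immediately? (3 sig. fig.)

2270 mg

Accumulation ratio R = 1 / (1 − e^(−kτ)) = 1 / (1 − e^(−0.01850×13.0)) = 1 / (1 − 0.7862) = 4.678
Loading dose = maintenance dose × R = 486 × 4.678 ≈ 2270 mg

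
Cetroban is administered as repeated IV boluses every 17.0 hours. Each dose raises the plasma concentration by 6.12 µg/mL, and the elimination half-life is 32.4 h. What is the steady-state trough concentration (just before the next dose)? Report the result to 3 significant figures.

k = ln 2 / 32.4 = 0.02139 h⁻¹
Fraction remaining after one interval: e^(−kτ) = e^(−0.02139 × 17.0) = 0.6951
R = 1 / (1 − 0.6951) = 3.280
Css,max = 6.12 × 3.280 = 20.07 µg/mL
Css,min = Css,max × e^(−kτ) = 20.07 × 0.6951 ≈ 14.0 µg/mL

14.0 µg/mL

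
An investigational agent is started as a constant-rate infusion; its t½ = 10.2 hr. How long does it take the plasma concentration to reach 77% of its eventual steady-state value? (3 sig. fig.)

21.6 hours

k = ln 2 / 10.2 = 0.06796 hr⁻¹
f = 1 − e^(−kt)  ⇒  t = −ln(1 − f) / k
t = −ln(1 − 0.77) / 0.06796 = 1.470 / 0.06796 ≈ 21.6 hours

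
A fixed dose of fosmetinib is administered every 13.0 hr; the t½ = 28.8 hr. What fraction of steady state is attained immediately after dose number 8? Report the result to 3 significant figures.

0.918

k = ln 2 / 28.8 = 0.02407 hr⁻¹
f_n = 1 − e^(−nkτ) = 1 − e^(−8 × 0.02407 × 13.0) = 1 − e^(−2.503) = 1 − 0.08184 ≈ 0.918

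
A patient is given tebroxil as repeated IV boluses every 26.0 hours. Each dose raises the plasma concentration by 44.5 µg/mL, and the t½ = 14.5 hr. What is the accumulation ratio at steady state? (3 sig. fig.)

k = ln 2 / 14.5 = 0.04780 hr⁻¹
Fraction remaining after one interval: e^(−kτ) = e^(−0.04780 × 26.0) = 0.2886
R = 1 / (1 − 0.2886) = 1 / 0.7114 ≈ 1.41

1.41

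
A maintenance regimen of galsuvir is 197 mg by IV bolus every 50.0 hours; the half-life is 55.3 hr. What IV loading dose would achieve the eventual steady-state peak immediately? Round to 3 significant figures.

k = ln 2 / 55.3 = 0.01253 hr⁻¹
Accumulation ratio R = 1 / (1 − e^(−kτ)) = 1 / (1 − e^(−0.01253×50.0)) = 1 / (1 − 0.5343) = 2.148
Loading dose = maintenance dose × R = 197 × 2.148 ≈ 423 mg

423 mg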